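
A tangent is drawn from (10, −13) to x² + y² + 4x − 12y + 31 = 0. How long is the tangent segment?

The centre is (−2, 6) and r = 3. The square of the distance from P to the centre is 144 + 361 = 505.
The tangent meets the radius at right angles, so tangent² = |PO|² − r² = 505 − 9 = 496.

4√31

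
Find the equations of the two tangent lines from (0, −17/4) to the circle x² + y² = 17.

x + 4y = −17 and x − 4y = 17

Let a tangent through (0, −17/4) have slope m. Its distance from (0, 0) must equal √17:
[m·(0) − (17/4)]² = 17(m² + 1)
16m² − 1 = 0, so m = −1/4 or m = 1/4.
With m = −1/4: x + 4y = −17. With m = 1/4: x − 4y = 17.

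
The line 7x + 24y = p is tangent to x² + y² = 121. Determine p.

p = −275 or p = 275

For a tangent, require d(centre, line) = r = 11.
|7·0 + 24·0 − p| / √625 = 11
|p| = 11·25, so p = 275 or p = −275.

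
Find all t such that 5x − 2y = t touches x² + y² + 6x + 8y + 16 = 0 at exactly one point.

t = −7 ± 3√29

The line touches the circle iff its distance from (−3, −4) is 3:
|5·(−3) − 2·(−4) − t| / √29 = 3
|t − (−7)| = 3√29.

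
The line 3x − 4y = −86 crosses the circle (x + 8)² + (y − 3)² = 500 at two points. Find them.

From the line, y = (86 + 3x)/4. Substituting:
25x² + 700x − 1500 = 0  ⟹  x² + 28x − 60 = 0
x = 2 or x = −30, giving (2, 23) and (−30, −1).

(−30, −1) and (2, 23)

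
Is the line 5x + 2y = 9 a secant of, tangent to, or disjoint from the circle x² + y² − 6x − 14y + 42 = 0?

secant

d² = (5·3 + 2·7 − (9))²/29 = 400/29; r² = 16.
Since d² < r², the line cuts the circle twice.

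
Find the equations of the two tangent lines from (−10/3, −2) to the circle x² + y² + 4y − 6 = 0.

3x − y = −8 and 3x + y = −12

Write the tangent as mx − y + (−2 − m·(−10/3)) = 0 and set its distance from the centre to √10:
[m·(10/3) − (0)]² = 10(m² + 1)
m² − 9 = 0, so m = 3 or m = −3.
Through (−10/3, −2) these give 3x − y = −8 and 3x + y = −12.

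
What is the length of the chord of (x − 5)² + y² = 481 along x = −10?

The line gives x = −10. Substituting into the circle:
y² − 256 = 0
y = 16 or y = −16, giving (−10, 16) and (−10, −16).
|(−10, 16) − (−10, −16)| = √((0)² + (32)²) = 32.

32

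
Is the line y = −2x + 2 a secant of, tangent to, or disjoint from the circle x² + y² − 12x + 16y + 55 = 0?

secant

d² = (2·6 + 1·(−8) − (2))²/5 = 4/5; r² = 45.
Since d² < r², the line cuts the circle twice.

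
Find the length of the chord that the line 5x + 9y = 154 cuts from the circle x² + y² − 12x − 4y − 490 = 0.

Centre (6, 2), r² = 530. Perpendicular distance d from centre to line = |−106| / √106 = 106/√106.
Half the chord is √(r² − d²) = √(424), so the full chord is 4√106.

4√106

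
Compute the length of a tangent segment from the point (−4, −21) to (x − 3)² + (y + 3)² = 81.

2√73

Centre (3, −3), r² = 81. |PO|² = (−7)² + (−18)² = 373.
The tangent meets the radius at right angles, so tangent² = |PO|² − r² = 373 − 81 = 292.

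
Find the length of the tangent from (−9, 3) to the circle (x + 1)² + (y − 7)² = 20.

Centre (−1, 7), r² = 20. |PO|² = (−8)² + (−4)² = 80.
By the tangent–radius right angle, tangent length = √(|PO|² − r²) = √60 = 2√15.

2√15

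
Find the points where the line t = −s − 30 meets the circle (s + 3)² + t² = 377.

Substitute t = −s − 30:
2s² + 66s + 532 = 0  ⟹  s² + 33s + 266 = 0
s = −14 or s = −19, giving (−14, −16) and (−19, −11).

(−19, −11) and (−14, −16)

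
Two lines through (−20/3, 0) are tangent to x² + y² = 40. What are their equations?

3x + y = −20 and 3x − y = −20

Write the tangent as mx − y + (0 − m·(−20/3)) = 0 and set its distance from the centre to 2√10:
[m·(20/3) − (0)]² = 40(m² + 1)
m² − 9 = 0, so m = −3 or m = 3.
Through (−20/3, 0) these give 3x + y = −20 and 3x − y = −20.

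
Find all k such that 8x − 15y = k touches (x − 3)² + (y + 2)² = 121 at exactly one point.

Tangency holds when the distance from the centre (3, −2) to the line equals the radius 11:
|8·3 − 15·(−2) − k| / √289 = 11
|k − (54)| = 11·17, so k = 241 or k = −133.

k = −133 or k = 241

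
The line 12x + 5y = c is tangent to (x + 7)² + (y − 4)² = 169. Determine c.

c = −233 or c = 105

The line touches the circle iff its distance from (−7, 4) is 13:
|12·(−7) + 5·4 − c| / √169 = 13
|c − (−64)| = 13·13, so c = 105 or c = −233.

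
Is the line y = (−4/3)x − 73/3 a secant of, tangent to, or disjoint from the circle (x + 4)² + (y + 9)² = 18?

disjoint

d² = (4·(−4) + 3·(−9) − (−73))²/25 = 36; r² = 18.
Since d² > r², the line lies outside the circle.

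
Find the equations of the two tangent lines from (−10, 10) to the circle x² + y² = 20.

A line y − (10) = m(x − (−10)) is tangent when its distance from (0, 0) is 2√5:
[m·(10) − (−10)]² = 20(m² + 1)
2m² + 5m + 2 = 0, so m = −2 or m = −1/2.
With m = −2: 2x + y = −10. With m = −1/2: x + 2y = 10.

2x + y = −10 and x + 2y = 10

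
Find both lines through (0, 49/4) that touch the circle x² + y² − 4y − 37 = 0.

5x + 4y = 49 and 5x − 4y = −49

Write the tangent as mx − y + (49/4 − m·(0)) = 0 and set its distance from the centre to √41:
[m·(0) − (−41/4)]² = 41(m² + 1)
16m² − 25 = 0, so m = −5/4 or m = 5/4.
Through (0, 49/4) these give 5x + 4y = 49 and 5x − 4y = −49.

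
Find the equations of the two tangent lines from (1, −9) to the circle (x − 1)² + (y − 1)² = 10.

A line y − (−9) = m(x − (1)) is tangent when its distance from (1, 1) is √10:
(0m − (10))² = 10(m² + 1)
m² − 9 = 0, so m = −3 or m = 3.
With m = −3: 3x + y = −6. With m = 3: 3x − y = 12.

3x + y = −6 and 3x − y = 12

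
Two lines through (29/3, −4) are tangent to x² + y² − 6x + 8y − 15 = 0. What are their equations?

Write the tangent as mx − y + (−4 − m·(29/3)) = 0 and set its distance from the centre to 2√10:
[m·(−20/3) − (0)]² = 40(m² + 1)
m² − 9 = 0, so m = 3 or m = −3.
Through (29/3, −4) these give 3x − y = 33 and 3x + y = 25.

3x − y = 33 and 3x + y = 25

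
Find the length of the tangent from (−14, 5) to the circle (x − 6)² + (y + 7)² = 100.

With centre O = (6, −7), |OP|² = 544 and r² = 100.
By the tangent–radius right angle, tangent length = √(|PO|² − r²) = √444 = 2√111.

2√111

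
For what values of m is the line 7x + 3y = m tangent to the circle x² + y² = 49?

For a tangent, require d(centre, line) = r = 7.
|7·0 + 3·0 − m| / √58 = 7
|m| = 7√58.

m = ±7√58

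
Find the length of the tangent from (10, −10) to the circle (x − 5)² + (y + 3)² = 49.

With centre O = (5, −3), |OP|² = 74 and r² = 49.
Power of the point: PT² = |PO|² − r² = 25, so PT = 5.

5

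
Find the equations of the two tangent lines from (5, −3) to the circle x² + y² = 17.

Write the tangent as mx − y + (−3 − m·(5)) = 0 and set its distance from the centre to √17:
(−5m − (3))² = 17(m² + 1)
4m² + 15m − 4 = 0, so m = −4 or m = 1/4.
Through (5, −3) these give 4x + y = 17 and x − 4y = 17.

4x + y = 17 and x − 4y = 17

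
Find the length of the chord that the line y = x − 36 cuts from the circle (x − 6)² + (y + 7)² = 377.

Express y = x − 36 and substitute into the circle:
2x² − 70x + 500 = 0  ⟹  x² − 35x + 250 = 0
x = 25 or x = 10, giving (25, −11) and (10, −26).
Chord length = distance between (25, −11) and (10, −26) = √450 = 15√2.

15√2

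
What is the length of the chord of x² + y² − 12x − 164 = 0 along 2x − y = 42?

4√5

From the line, y = 2x − 42. Substituting:
5x² − 180x + 1600 = 0  ⟹  x² − 36x + 320 = 0
x = 20 or x = 16, giving (20, −2) and (16, −10).
Chord length = distance between (20, −2) and (16, −10) = √80 = 4√5.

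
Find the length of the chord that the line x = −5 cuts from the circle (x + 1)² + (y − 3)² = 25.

6

The distance from (−1, 3) to the line is 4, and r² = 25.
Half the chord is √(r² − d²) = √(9), so the full chord is 6.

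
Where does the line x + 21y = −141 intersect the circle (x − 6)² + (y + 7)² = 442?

(−15, −6) and (27, −8)

From the line, y = (−141 − x)/21. Substituting:
442x² − 5304x − 179010 = 0  ⟹  x² − 12x − 405 = 0
x = 27 or x = −15, giving (27, −8) and (−15, −6).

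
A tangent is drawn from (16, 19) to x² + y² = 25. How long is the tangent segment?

4√37

With centre O = (0, 0), |OP|² = 617 and r² = 25.
The tangent meets the radius at right angles, so tangent² = |PO|² − r² = 617 − 25 = 592.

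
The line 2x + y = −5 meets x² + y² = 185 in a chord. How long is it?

12√5

Substitute y = −2x − 5:
5x² + 20x − 160 = 0  ⟹  x² + 4x − 32 = 0
x = 4 or x = −8, giving (4, −13) and (−8, 11).
Chord length = distance between (4, −13) and (−8, 11) = √720 = 12√5.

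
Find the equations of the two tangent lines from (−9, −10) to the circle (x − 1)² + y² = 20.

Let a tangent through (−9, −10) have slope m. Its distance from (1, 0) must equal 2√5:
(10m − (10))² = 20(m² + 1)
2m² − 5m + 2 = 0, so m = 1/2 or m = 2.
With m = 1/2: x − 2y = 11. With m = 2: 2x − y = −8.

x − 2y = 11 and 2x − y = −8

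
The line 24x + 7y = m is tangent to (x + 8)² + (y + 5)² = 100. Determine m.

The line touches the circle iff its distance from (−8, −5) is 10:
|24·(−8) + 7·(−5) − m| / √625 = 10
|m − (−227)| = 10·25, so m = 23 or m = −477.

m = −477 or m = 23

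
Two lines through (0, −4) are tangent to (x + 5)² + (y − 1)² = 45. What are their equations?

Write the tangent as mx − y + (−4 − m·(0)) = 0 and set its distance from the centre to 3√5:
[m·(−5) − (5)]² = 45(m² + 1)
2m² − 5m + 2 = 0, so m = 1/2 or m = 2.
Through (0, −4) these give x − 2y = 8 and 2x − y = 4.

x − 2y = 8 and 2x − y = 4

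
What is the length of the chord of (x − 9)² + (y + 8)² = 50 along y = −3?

10

Express y = −3 and substitute into the circle:
x² − 18x + 56 = 0
x = 14 or x = 4, giving (14, −3) and (4, −3).
|(14, −3) − (4, −3)| = √((10)² + (0)²) = 10.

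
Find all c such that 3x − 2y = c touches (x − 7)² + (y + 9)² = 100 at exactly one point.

For a tangent, require d(centre, line) = r = 10.
|3·7 − 2·(−9) − c| / √13 = 10
|c − (39)| = 10√13.

c = 39 ± 10√13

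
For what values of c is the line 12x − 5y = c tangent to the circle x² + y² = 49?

For a tangent, require d(centre, line) = r = 7.
|12·0 − 5·0 − c| / √169 = 7
|c| = 7·13, so c = 91 or c = −91.

c = −91 or c = 91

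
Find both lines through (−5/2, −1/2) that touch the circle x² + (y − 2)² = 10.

3x + y = −8 and x + 3y = −4

Write the tangent as mx − y + (−1/2 − m·(−5/2)) = 0 and set its distance from the centre to √10:
[m·(5/2) − (5/2)]² = 10(m² + 1)
3m² + 10m + 3 = 0, so m = −3 or m = −1/3.
Through (−5/2, −1/2) these give 3x + y = −8 and x + 3y = −4.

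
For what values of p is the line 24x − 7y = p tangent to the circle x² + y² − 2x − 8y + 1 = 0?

p = −104 or p = 96

Tangency holds when the distance from the centre (1, 4) to the line equals the radius 4:
|24·1 − 7·4 − p| / √625 = 4
|p − (−4)| = 4·25, so p = 96 or p = −104.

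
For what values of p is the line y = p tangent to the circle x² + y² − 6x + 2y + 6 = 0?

p = −3 or p = 1

Tangency holds when the distance from the centre (3, −1) to the line equals the radius 2:
|0·3 + 1·(−1) − p| / √1 = 2
|p − (−1)| = 2, so p = 1 or p = −3.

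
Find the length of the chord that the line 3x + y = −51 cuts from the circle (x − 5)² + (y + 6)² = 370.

From the line, y = −3x − 51. Substituting:
10x² + 260x + 1680 = 0  ⟹  x² + 26x + 168 = 0
x = −12 or x = −14, giving (−12, −15) and (−14, −9).
Chord length = distance between (−12, −15) and (−14, −9) = √40 = 2√10.

2√10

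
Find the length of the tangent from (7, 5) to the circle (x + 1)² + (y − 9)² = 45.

√35

Centre (−1, 9), r² = 45. |PO|² = (8)² + (−4)² = 80.
Power of the point: PT² = |PO|² − r² = 35, so PT = √35.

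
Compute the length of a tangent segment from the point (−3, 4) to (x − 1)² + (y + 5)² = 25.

6√2

Centre (1, −5), r² = 25. |PO|² = (−4)² + (9)² = 97.
Power of the point: PT² = |PO|² − r² = 72, so PT = 6√2.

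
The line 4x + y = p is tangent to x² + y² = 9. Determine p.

p = ±3√17

For a tangent, require d(centre, line) = r = 3.
|4·0 + 1·0 − p| / √17 = 3
|p| = 3√17.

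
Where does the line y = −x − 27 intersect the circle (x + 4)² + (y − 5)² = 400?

(−20, −7) and (−16, −11)

Express y = −x − 27 and substitute into the circle:
2x² + 72x + 640 = 0  ⟹  x² + 36x + 320 = 0
x = −16 or x = −20, giving (−16, −11) and (−20, −7).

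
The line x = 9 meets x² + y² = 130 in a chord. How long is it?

14

Centre (0, 0), r² = 130. Perpendicular distance d from centre to line = |−9| / √1 = 9.
Chord = 2√(r² − d²) = 2·√(49) = 14.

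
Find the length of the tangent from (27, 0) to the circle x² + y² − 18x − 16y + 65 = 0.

The centre is (9, 8) and r = 4√5. The square of the distance from P to the centre is 324 + 64 = 388.
By the tangent–radius right angle, tangent length = √(|PO|² − r²) = √308 = 2√77.

2√77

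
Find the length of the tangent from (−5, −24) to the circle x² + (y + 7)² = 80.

3√26

Centre (0, −7), r² = 80. |PO|² = (−5)² + (−17)² = 314.
The tangent meets the radius at right angles, so tangent² = |PO|² − r² = 314 − 80 = 234.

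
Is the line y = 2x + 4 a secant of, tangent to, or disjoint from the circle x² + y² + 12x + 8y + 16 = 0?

Substituting the line into the circle gives 5x² + 44x + 64 = 0.
Discriminant = (44)² − 4·5·(64) = 656 > 0.
Two real roots: the line is a secant.

secant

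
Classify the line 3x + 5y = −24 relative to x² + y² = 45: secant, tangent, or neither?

Centre (0, 0), r² = 45. Distance² from centre to line = (24)²/34 = 288/17.
Since d² < r², the line cuts the circle twice.

secant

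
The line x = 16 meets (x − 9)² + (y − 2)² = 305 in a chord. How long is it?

The distance from (9, 2) to the line is 7, and r² = 305.
Chord = 2√(r² − d²) = 2·√(256) = 32.

32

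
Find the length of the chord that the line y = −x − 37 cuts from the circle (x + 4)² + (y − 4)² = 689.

3√2

Substitute y = −x − 37:
2x² + 90x + 1008 = 0  ⟹  x² + 45x + 504 = 0
x = −21 or x = −24, giving (−21, −16) and (−24, −13).
Chord length = distance between (−21, −16) and (−24, −13) = √18 = 3√2.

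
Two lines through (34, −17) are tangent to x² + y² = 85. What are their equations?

Let a tangent through (34, −17) have slope m. Its distance from (0, 0) must equal √85:
[m·(−34) − (17)]² = 85(m² + 1)
63m² + 68m + 12 = 0, so m = −2/9 or m = −6/7.
With m = −2/9: 2x + 9y = −85. With m = −6/7: 6x + 7y = 85.

2x + 9y = −85 and 6x + 7y = 85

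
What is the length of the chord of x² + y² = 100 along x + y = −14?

2√2

The distance from (0, 0) to the line is 14/√2, and r² = 100.
Chord = 2√(r² − d²) = 2·√(2) = 2√2.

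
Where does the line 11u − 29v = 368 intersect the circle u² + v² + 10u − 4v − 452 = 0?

Express v = (−368 + 11u)/29 and substitute into the circle:
962u² − 962u − 202020 = 0  ⟹  u² − u − 210 = 0
u = 15 or u = −14, giving (15, −7) and (−14, −18).

(−14, −18) and (15, −7)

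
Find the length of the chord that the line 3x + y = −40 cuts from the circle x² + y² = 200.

Centre (0, 0), r² = 200. Perpendicular distance d from centre to line = |40| / √10 = 40/√10.
Half the chord is √(r² − d²) = √(40), so the full chord is 4√10.

4√10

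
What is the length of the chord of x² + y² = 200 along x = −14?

Centre (0, 0), r² = 200. Perpendicular distance d from centre to line = |14| / √1 = 14.
Chord = 2√(r² − d²) = 2·√(4) = 4.

4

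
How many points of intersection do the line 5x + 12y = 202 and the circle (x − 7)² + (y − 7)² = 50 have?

2

d² = (5·7 + 12·7 − (202))²/169 = 6889/169; r² = 50.
Since d² < r², the line cuts the circle twice.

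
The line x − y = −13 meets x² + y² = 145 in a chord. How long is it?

11√2

Substitute y = x + 13:
2x² + 26x + 24 = 0  ⟹  x² + 13x + 12 = 0
x = −1 or x = −12, giving (−1, 12) and (−12, 1).
|(−1, 12) − (−12, 1)| = √((11)² + (11)²) = 11√2.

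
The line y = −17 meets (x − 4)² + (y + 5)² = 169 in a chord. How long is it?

10

From the line, y = −17. Substituting:
x² − 8x − 9 = 0
x = 9 or x = −1, giving (9, −17) and (−1, −17).
Chord length = distance between (9, −17) and (−1, −17) = √100 = 10.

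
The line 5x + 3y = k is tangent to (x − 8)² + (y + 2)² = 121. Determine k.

The line touches the circle iff its distance from (8, −2) is 11:
|5·8 + 3·(−2) − k| / √34 = 11
|k − (34)| = 11√34.

k = 34 ± 11√34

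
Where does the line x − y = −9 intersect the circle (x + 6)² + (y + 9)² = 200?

(−20, −11) and (−4, 5)

From the line, y = x + 9. Substituting:
2x² + 48x + 160 = 0  ⟹  x² + 24x + 80 = 0
x = −4 or x = −20, giving (−4, 5) and (−20, −11).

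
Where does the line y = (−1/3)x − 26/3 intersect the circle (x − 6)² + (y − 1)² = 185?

From the line, y = (−26 − x)/3. Substituting:
10x² − 50x − 500 = 0  ⟹  x² − 5x − 50 = 0
x = 10 or x = −5, giving (10, −12) and (−5, −7).

(−5, −7) and (10, −12)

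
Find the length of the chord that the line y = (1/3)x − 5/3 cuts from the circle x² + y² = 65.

The distance from (0, 0) to the line is 5/√10, and r² = 65.
Chord = 2√(r² − d²) = 2·√(125/2) = 5√10.

5√10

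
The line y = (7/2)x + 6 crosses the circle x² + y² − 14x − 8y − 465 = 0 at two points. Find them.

(−6, −15) and (6, 27)

Express y = (12 + 7x)/2 and substitute into the circle:
53x² − 1908 = 0  ⟹  x² − 36 = 0
x = 6 or x = −6, giving (6, 27) and (−6, −15).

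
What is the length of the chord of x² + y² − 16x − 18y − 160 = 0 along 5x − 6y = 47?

The distance from (8, 9) to the line is 61/√61, and r² = 305.
Half the chord is √(r² − d²) = √(244), so the full chord is 4√61.

4√61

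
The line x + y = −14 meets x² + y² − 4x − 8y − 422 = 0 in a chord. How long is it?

The distance from (2, 4) to the line is 20/√2, and r² = 442.
Chord = 2√(r² − d²) = 2·√(242) = 22√2.

22√2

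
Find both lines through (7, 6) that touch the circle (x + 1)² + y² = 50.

A line y − (6) = m(x − (7)) is tangent when its distance from (−1, 0) is 5√2:
[m·(−8) − (−6)]² = 50(m² + 1)
7m² − 48m − 7 = 0, so m = 7 or m = −1/7.
Through (7, 6) these give 7x − y = 43 and x + 7y = 49.

7x − y = 43 and x + 7y = 49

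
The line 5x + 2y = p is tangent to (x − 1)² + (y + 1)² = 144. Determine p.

p = 3 ± 12√29

The line touches the circle iff its distance from (1, −1) is 12:
|5·1 + 2·(−1) − p| / √29 = 12
|p − (3)| = 12√29.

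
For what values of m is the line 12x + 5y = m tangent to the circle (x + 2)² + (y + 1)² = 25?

The line touches the circle iff its distance from (−2, −1) is 5:
|12·(−2) + 5·(−1) − m| / √169 = 5
|m − (−29)| = 5·13, so m = 36 or m = −94.

m = −94 or m = 36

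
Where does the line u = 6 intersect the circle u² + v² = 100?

The line gives u = 6. Substituting into the circle:
v² − 64 = 0
v = 8 or v = −8, giving (6, 8) and (6, −8).

(6, −8) and (6, 8)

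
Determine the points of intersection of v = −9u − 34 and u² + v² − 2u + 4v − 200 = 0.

Express v = −9u − 34 and substitute into the circle:
82u² + 574u + 820 = 0  ⟹  u² + 7u + 10 = 0
u = −2 or u = −5, giving (−2, −16) and (−5, 11).

(−5, 11) and (−2, −16)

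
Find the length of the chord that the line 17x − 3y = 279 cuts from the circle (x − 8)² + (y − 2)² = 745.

The distance from (8, 2) to the line is 149/√298, and r² = 745.
Half the chord is √(r² − d²) = √(1341/2), so the full chord is 3√298.

3√298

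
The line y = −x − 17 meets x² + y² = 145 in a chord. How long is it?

√2

The distance from (0, 0) to the line is 17/√2, and r² = 145.
Chord = 2√(r² − d²) = 2·√(1/2) = √2.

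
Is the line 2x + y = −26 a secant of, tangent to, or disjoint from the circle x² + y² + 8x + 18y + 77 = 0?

Centre (−4, −9), r² = 20. Distance² from centre to line = (9)²/5 = 81/5.
Since d² < r², the line cuts the circle twice.

secant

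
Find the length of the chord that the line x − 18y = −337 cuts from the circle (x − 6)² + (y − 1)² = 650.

The distance from (6, 1) to the line is 325/√325, and r² = 650.
Half the chord is √(r² − d²) = √(325), so the full chord is 10√13.

10√13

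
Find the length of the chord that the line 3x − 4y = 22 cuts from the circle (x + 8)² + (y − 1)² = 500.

40

Centre (−8, 1), r² = 500. Perpendicular distance d from centre to line = |−50| / √25 = 50/√25.
Chord = 2√(r² − d²) = 2·√(400) = 40.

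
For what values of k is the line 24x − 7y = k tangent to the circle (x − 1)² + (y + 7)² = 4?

k = 23 or k = 123

Tangency holds when the distance from the centre (1, −7) to the line equals the radius 2:
|24·1 − 7·(−7) − k| / √625 = 2
|k − (73)| = 2·25, so k = 123 or k = 23.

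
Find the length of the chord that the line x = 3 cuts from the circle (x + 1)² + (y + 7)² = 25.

The distance from (−1, −7) to the line is 4, and r² = 25.
Half the chord is √(r² − d²) = √(9), so the full chord is 6.

6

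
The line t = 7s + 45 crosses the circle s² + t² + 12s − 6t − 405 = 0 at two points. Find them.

Substitute t = 7s + 45:
50s² + 600s + 1350 = 0  ⟹  s² + 12s + 27 = 0
s = −3 or s = −9, giving (−3, 24) and (−9, −18).

(−9, −18) and (−3, 24)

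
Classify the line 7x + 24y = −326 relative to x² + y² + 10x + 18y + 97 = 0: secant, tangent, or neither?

Centre (−5, −9), r² = 9. Distance² from centre to line = (75)²/625 = 9.
Since d² = r², the line is tangent.

tangent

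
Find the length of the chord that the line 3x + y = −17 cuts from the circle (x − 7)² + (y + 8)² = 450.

The distance from (7, −8) to the line is 30/√10, and r² = 450.
Half the chord is √(r² − d²) = √(360), so the full chord is 12√10.

12√10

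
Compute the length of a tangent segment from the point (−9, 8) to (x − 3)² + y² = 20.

The centre is (3, 0) and r = 2√5. The square of the distance from P to the centre is 144 + 64 = 208.
Power of the point: PT² = |PO|² − r² = 188, so PT = 2√47.

2√47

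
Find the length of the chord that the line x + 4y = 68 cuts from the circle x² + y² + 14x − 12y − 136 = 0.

4√17

The distance from (−7, 6) to the line is 51/√17, and r² = 221.
Chord = 2√(r² − d²) = 2·√(68) = 4√17.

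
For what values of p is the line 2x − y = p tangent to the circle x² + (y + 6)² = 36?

The line touches the circle iff its distance from (0, −6) is 6:
|2·0 − 1·(−6) − p| / √5 = 6
|p − (6)| = 6√5.

p = 6 ± 6√5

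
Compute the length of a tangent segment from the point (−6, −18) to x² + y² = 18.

With centre O = (0, 0), |OP|² = 360 and r² = 18.
By the tangent–radius right angle, tangent length = √(|PO|² − r²) = √342 = 3√38.

3√38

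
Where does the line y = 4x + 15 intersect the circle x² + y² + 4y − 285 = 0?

Substitute y = 4x + 15:
17x² + 136x = 0  ⟹  x² + 8x = 0
x = 0 or x = −8, giving (0, 15) and (−8, −17).

(−8, −17) and (0, 15)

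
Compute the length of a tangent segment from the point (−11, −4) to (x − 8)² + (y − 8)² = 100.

9√5

Centre (8, 8), r² = 100. |PO|² = (−19)² + (−12)² = 505.
The tangent meets the radius at right angles, so tangent² = |PO|² − r² = 505 − 100 = 405.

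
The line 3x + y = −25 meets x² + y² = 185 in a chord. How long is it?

Substitute y = −3x − 25:
10x² + 150x + 440 = 0  ⟹  x² + 15x + 44 = 0
x = −4 or x = −11, giving (−4, −13) and (−11, 8).
Chord length = distance between (−4, −13) and (−11, 8) = √490 = 7√10.

7√10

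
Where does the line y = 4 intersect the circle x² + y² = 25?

Express y = 4 and substitute into the circle:
x² − 9 = 0
x = 3 or x = −3, giving (3, 4) and (−3, 4).

(−3, 4) and (3, 4)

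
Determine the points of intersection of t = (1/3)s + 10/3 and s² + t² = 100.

(−10, 0) and (8, 6)

Express t = (10 + s)/3 and substitute into the circle:
10s² + 20s − 800 = 0  ⟹  s² + 2s − 80 = 0
s = 8 or s = −10, giving (8, 6) and (−10, 0).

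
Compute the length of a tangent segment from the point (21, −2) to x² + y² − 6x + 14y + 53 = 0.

2√86

Centre (3, −7), r² = 5. |PO|² = (18)² + (5)² = 349.
The tangent meets the radius at right angles, so tangent² = |PO|² − r² = 349 − 5 = 344.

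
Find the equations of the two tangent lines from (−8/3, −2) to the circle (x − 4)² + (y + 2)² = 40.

3x + y = −10 and 3x − y = −6

A line y − (−2) = m(x − (−8/3)) is tangent when its distance from (4, −2) is 2√10:
(20/3m − (0))² = 40(m² + 1)
m² − 9 = 0, so m = −3 or m = 3.
With m = −3: 3x + y = −10. With m = 3: 3x − y = −6.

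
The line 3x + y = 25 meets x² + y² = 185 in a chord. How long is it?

Centre (0, 0), r² = 185. Perpendicular distance d from centre to line = |−25| / √10 = 25/√10.
Half the chord is √(r² − d²) = √(245/2), so the full chord is 7√10.

7√10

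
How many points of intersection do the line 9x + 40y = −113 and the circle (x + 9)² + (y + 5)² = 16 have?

0

Substituting the line into the circle gives 1681x² + 27234x + 111569 = 0.
Discriminant = (27234)² − 4·1681·(111569) = −8499200 < 0.
No real roots: the line does not meet the circle.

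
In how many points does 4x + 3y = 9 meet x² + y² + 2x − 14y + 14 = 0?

2

Centre (−1, 7), r² = 36. Distance² from centre to line = (8)²/25 = 64/25.
Since d² < r², the line cuts the circle twice.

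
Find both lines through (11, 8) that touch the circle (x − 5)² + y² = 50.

A line y − (8) = m(x − (11)) is tangent when its distance from (5, 0) is 5√2:
(−6m − (−8))² = 50(m² + 1)
7m² + 48m − 7 = 0, so m = 1/7 or m = −7.
With m = 1/7: x − 7y = −45. With m = −7: 7x + y = 85.

x − 7y = −45 and 7x + y = 85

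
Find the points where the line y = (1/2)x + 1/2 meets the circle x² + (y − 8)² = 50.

(1, 1) and (5, 3)

Express y = (1 + x)/2 and substitute into the circle:
5x² − 30x + 25 = 0  ⟹  x² − 6x + 5 = 0
x = 5 or x = 1, giving (5, 3) and (1, 1).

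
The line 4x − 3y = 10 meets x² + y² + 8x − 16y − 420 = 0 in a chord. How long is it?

Centre (−4, 8), r² = 500. Perpendicular distance d from centre to line = |−50| / √25 = 50/√25.
Chord = 2√(r² − d²) = 2·√(400) = 40.

40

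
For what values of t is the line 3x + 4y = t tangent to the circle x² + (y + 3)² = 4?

t = −22 or t = −2

For a tangent, require d(centre, line) = r = 2.
|3·0 + 4·(−3) − t| / √25 = 2
|t − (−12)| = 2·5, so t = −2 or t = −22.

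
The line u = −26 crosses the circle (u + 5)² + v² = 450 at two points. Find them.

(−26, −3) and (−26, 3)

The line gives u = −26. Substituting into the circle:
v² − 9 = 0
v = 3 or v = −3, giving (−26, 3) and (−26, −3).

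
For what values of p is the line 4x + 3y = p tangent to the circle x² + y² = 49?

For a tangent, require d(centre, line) = r = 7.
|4·0 + 3·0 − p| / √25 = 7
|p| = 7·5, so p = 35 or p = −35.

p = −35 or p = 35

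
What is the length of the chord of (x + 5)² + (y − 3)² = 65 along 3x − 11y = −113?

√130

The distance from (−5, 3) to the line is 65/√130, and r² = 65.
Half the chord is √(r² − d²) = √(65/2), so the full chord is √130.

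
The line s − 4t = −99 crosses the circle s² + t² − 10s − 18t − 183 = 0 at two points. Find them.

(−3, 24) and (5, 26)

Substitute t = (99 + s)/4:
17s² − 34s − 255 = 0  ⟹  s² − 2s − 15 = 0
s = 5 or s = −3, giving (5, 26) and (−3, 24).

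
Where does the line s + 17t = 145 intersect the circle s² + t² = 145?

(−8, 9) and (9, 8)

Express t = (145 − s)/17 and substitute into the circle:
290s² − 290s − 20880 = 0  ⟹  s² − s − 72 = 0
s = 9 or s = −8, giving (9, 8) and (−8, 9).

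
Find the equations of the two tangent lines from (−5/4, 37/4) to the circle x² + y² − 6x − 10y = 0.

3x − 5y = −50 and 5x − 3y = −34

Write the tangent as mx − y + (37/4 − m·(−5/4)) = 0 and set its distance from the centre to √34:
(17/4m − (−17/4))² = 34(m² + 1)
15m² − 34m + 15 = 0, so m = 3/5 or m = 5/3.
Through (−5/4, 37/4) these give 3x − 5y = −50 and 5x − 3y = −34.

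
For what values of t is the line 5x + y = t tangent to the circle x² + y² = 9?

t = ±3√26

For a tangent, require d(centre, line) = r = 3.
|5·0 + 1·0 − t| / √26 = 3
|t| = 3√26.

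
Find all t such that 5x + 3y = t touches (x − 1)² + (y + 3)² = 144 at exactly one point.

Tangency holds when the distance from the centre (1, −3) to the line equals the radius 12:
|5·1 + 3·(−3) − t| / √34 = 12
|t − (−4)| = 12√34.

t = −4 ± 12√34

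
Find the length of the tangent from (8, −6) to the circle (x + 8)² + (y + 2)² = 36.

2√59

With centre O = (−8, −2), |OP|² = 272 and r² = 36.
The tangent meets the radius at right angles, so tangent² = |PO|² − r² = 272 − 36 = 236.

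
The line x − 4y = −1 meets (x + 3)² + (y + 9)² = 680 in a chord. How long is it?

Express y = (1 + x)/4 and substitute into the circle:
17x² + 170x − 9367 = 0  ⟹  x² + 10x − 551 = 0
x = 19 or x = −29, giving (19, 5) and (−29, −7).
Chord length = distance between (19, 5) and (−29, −7) = √2448 = 12√17.

12√17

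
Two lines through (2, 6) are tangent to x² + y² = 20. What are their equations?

x − 2y = −10 and 2x + y = 10

Write the tangent as mx − y + (6 − m·(2)) = 0 and set its distance from the centre to 2√5:
(−2m − (−6))² = 20(m² + 1)
2m² + 3m − 2 = 0, so m = 1/2 or m = −2.
With m = 1/2: x − 2y = −10. With m = −2: 2x + y = 10.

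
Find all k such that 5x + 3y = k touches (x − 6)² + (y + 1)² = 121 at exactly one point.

k = 27 ± 11√34

The line touches the circle iff its distance from (6, −1) is 11:
|5·6 + 3·(−1) − k| / √34 = 11
|k − (27)| = 11√34.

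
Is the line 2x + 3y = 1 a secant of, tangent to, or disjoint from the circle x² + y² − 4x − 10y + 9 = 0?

Substituting the line into the circle gives 13x² + 20x + 52 = 0.
Δ = 400 − 2704 = −2304.
No real roots: the line does not meet the circle.

disjoint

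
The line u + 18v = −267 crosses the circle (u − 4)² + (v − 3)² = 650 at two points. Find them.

Substitute v = (−267 − u)/18:
325u² − 1950u − 102375 = 0  ⟹  u² − 6u − 315 = 0
u = 21 or u = −15, giving (21, −16) and (−15, −14).

(−15, −14) and (21, −16)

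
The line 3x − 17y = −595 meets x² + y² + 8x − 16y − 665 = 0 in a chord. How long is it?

√298

From the line, y = (595 + 3x)/17. Substituting:
298x² + 5066x = 0  ⟹  x² + 17x = 0
x = 0 or x = −17, giving (0, 35) and (−17, 32).
Chord length = distance between (0, 35) and (−17, 32) = √298 = √298.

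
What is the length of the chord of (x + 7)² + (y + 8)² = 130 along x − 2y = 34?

Express y = (−34 + x)/2 and substitute into the circle:
5x² + 20x = 0  ⟹  x² + 4x = 0
x = 0 or x = −4, giving (0, −17) and (−4, −19).
Chord length = distance between (0, −17) and (−4, −19) = √20 = 2√5.

2√5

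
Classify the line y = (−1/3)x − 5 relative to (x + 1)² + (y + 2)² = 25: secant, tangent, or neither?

d² = (1·(−1) + 3·(−2) − (−15))²/10 = 32/5; r² = 25.
Since d² < r², the line cuts the circle twice.

secant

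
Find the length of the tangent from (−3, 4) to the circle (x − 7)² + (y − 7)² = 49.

2√15

The centre is (7, 7) and r = 7. The square of the distance from P to the centre is 100 + 9 = 109.
The tangent meets the radius at right angles, so tangent² = |PO|² − r² = 109 − 49 = 60.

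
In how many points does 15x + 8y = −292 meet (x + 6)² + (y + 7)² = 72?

Centre (−6, −7), r² = 72. Distance² from centre to line = (146)²/289 = 21316/289.
Since d² > r², the line lies outside the circle.

0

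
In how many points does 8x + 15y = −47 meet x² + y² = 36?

2

Substituting the line into the circle gives 289x² + 752x − 5891 = 0.
Δ = 565504 − (−6809996) = 7375500.
Two real roots: the line is a secant.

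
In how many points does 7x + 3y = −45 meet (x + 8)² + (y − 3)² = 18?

2

d² = (7·(−8) + 3·3 − (−45))²/58 = 2/29; r² = 18.
Since d² < r², the line cuts the circle twice.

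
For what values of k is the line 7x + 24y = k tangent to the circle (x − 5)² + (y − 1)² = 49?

For a tangent, require d(centre, line) = r = 7.
|7·5 + 24·1 − k| / √625 = 7
|k − (59)| = 7·25, so k = 234 or k = −116.

k = −116 or k = 234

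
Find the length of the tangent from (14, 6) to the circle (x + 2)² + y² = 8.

The centre is (−2, 0) and r = 2√2. The square of the distance from P to the centre is 256 + 36 = 292.
By the tangent–radius right angle, tangent length = √(|PO|² − r²) = √284 = 2√71.

2√71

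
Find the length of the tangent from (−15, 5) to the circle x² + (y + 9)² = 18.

With centre O = (0, −9), |OP|² = 421 and r² = 18.
Power of the point: PT² = |PO|² − r² = 403, so PT = √403.

√403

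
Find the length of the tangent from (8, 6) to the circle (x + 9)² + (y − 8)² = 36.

√257

The centre is (−9, 8) and r = 6. The square of the distance from P to the centre is 289 + 4 = 293.
By the tangent–radius right angle, tangent length = √(|PO|² − r²) = √257.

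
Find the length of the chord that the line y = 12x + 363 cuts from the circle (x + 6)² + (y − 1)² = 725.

Substitute y = 12x + 363:
145x² + 8700x + 130355 = 0  ⟹  x² + 60x + 899 = 0
x = −29 or x = −31, giving (−29, 15) and (−31, −9).
Chord length = distance between (−29, 15) and (−31, −9) = √580 = 2√145.

2√145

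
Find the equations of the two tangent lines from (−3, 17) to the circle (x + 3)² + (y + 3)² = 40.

Write the tangent as mx − y + (17 − m·(−3)) = 0 and set its distance from the centre to 2√10:
(0m − (−20))² = 40(m² + 1)
m² − 9 = 0, so m = −3 or m = 3.
Through (−3, 17) these give 3x + y = 8 and 3x − y = −26.

3x + y = 8 and 3x − y = −26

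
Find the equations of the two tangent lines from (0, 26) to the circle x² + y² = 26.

A line y − (26) = m(x − (0)) is tangent when its distance from (0, 0) is √26:
[m·(0) − (−26)]² = 26(m² + 1)
m² − 25 = 0, so m = 5 or m = −5.
Through (0, 26) these give 5x − y = −26 and 5x + y = 26.

5x − y = −26 and 5x + y = 26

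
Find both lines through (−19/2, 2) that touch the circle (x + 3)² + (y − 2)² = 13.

2x + 3y = −13 and 2x − 3y = −25

A line y − (2) = m(x − (−19/2)) is tangent when its distance from (−3, 2) is √13:
[m·(13/2) − (0)]² = 13(m² + 1)
9m² − 4 = 0, so m = −2/3 or m = 2/3.
Through (−19/2, 2) these give 2x + 3y = −13 and 2x − 3y = −25.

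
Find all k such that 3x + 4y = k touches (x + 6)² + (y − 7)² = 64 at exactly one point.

k = −30 or k = 50

Tangency holds when the distance from the centre (−6, 7) to the line equals the radius 8:
|3·(−6) + 4·7 − k| / √25 = 8
|k − (10)| = 8·5, so k = 50 or k = −30.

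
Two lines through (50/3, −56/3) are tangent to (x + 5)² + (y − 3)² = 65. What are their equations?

Let a tangent through (50/3, −56/3) have slope m. Its distance from (−5, 3) must equal √65:
[m·(−65/3) − (65/3)]² = 65(m² + 1)
28m² + 65m + 28 = 0, so m = −7/4 or m = −4/7.
With m = −7/4: 7x + 4y = 42. With m = −4/7: 4x + 7y = −64.

7x + 4y = 42 and 4x + 7y = −64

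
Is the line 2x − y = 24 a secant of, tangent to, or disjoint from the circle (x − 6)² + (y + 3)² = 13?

disjoint

Substituting the line into the circle gives 5x² − 96x + 464 = 0.
Discriminant = (−96)² − 4·5·(464) = −64 < 0.
No real roots: the line does not meet the circle.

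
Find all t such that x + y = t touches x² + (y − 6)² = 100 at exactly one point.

The line touches the circle iff its distance from (0, 6) is 10:
|1·0 + 1·6 − t| / √2 = 10
|t − (6)| = 10√2.

t = 6 ± 10√2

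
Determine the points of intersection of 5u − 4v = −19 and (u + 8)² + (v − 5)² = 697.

(−19, −19) and (13, 21)

From the line, v = (19 + 5u)/4. Substituting:
41u² + 246u − 10127 = 0  ⟹  u² + 6u − 247 = 0
u = 13 or u = −19, giving (13, 21) and (−19, −19).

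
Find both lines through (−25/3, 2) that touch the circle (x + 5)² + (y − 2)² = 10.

A line y − (2) = m(x − (−25/3)) is tangent when its distance from (−5, 2) is √10:
(10/3m − (0))² = 10(m² + 1)
m² − 9 = 0, so m = 3 or m = −3.
With m = 3: 3x − y = −27. With m = −3: 3x + y = −23.

3x − y = −27 and 3x + y = −23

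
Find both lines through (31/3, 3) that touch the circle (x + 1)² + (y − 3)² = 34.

Write the tangent as mx − y + (3 − m·(31/3)) = 0 and set its distance from the centre to √34:
[m·(−34/3) − (0)]² = 34(m² + 1)
25m² − 9 = 0, so m = −3/5 or m = 3/5.
Through (31/3, 3) these give 3x + 5y = 46 and 3x − 5y = 16.

3x + 5y = 46 and 3x − 5y = 16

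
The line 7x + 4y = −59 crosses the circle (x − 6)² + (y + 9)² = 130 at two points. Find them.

(−5, −6) and (3, −20)

From the line, y = (−59 − 7x)/4. Substituting:
65x² + 130x − 975 = 0  ⟹  x² + 2x − 15 = 0
x = 3 or x = −5, giving (3, −20) and (−5, −6).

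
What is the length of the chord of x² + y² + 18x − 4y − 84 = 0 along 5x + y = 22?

The distance from (−9, 2) to the line is 65/√26, and r² = 169.
Chord = 2√(r² − d²) = 2·√(13/2) = √26.

√26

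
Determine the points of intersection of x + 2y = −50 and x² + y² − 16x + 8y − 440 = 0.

Express y = (−50 − x)/2 and substitute into the circle:
5x² + 20x − 60 = 0  ⟹  x² + 4x − 12 = 0
x = 2 or x = −6, giving (2, −26) and (−6, −22).

(−6, −22) and (2, −26)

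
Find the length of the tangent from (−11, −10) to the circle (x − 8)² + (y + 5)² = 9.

√377

Centre (8, −5), r² = 9. |PO|² = (−19)² + (−5)² = 386.
Power of the point: PT² = |PO|² − r² = 377, so PT = √377.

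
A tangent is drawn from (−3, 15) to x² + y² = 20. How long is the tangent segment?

The centre is (0, 0) and r = 2√5. The square of the distance from P to the centre is 9 + 225 = 234.
Power of the point: PT² = |PO|² − r² = 214, so PT = √214.

√214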